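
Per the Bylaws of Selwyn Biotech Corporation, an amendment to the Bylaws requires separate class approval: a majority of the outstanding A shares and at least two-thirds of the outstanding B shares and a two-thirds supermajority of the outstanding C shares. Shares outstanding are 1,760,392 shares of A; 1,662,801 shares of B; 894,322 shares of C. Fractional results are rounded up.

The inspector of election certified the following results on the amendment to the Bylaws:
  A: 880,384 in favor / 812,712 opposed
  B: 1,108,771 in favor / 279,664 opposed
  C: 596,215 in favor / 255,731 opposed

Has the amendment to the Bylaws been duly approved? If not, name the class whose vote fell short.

A: a majority of 1760392 is 880197; 880,197 required, 880,384 in favor — approved.
B: 2/3 of 1662801 = 1108534; 1,108,534 required, 1,108,771 in favor — approved.
C: 2/3 of 894322 = 596214.67, rounded up to 596215; 596,215 required, 596,215 in favor — approved.

Approved — every class gave the required vote.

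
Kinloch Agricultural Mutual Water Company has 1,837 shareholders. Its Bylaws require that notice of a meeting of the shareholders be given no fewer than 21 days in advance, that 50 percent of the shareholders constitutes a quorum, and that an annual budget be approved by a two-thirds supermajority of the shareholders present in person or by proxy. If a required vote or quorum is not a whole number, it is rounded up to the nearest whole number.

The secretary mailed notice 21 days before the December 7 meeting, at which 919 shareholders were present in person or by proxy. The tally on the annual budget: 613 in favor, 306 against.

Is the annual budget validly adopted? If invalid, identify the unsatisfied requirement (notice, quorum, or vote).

Valid — all requirements satisfied.

Notice: 21 days given; 21 required. Satisfied.
Quorum: 50% of 1,837 = 918.50, rounded up to 919; 919 present. Satisfied.
Vote: requires two-thirds of those present (919); 2/3 of 919 = 612.67, rounded up to 613, so 613 needed; 613 in favor. Satisfied.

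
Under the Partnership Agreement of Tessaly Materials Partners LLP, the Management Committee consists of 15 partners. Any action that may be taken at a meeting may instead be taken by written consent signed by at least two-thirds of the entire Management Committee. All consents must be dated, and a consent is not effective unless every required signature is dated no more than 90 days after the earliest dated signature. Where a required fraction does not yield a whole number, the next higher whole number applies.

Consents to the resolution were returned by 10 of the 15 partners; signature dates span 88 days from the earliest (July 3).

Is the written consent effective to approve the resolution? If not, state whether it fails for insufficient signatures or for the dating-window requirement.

Signatures required: at least two-thirds of 15 — 2/3 of 15 = 10, so 10 needed; 10 signed. Sufficient.
Dating window: the latest signature is 88 days after the earliest; the limit is 90 days. Within the window.

Effective — both the signature and dating-window requirements are satisfied.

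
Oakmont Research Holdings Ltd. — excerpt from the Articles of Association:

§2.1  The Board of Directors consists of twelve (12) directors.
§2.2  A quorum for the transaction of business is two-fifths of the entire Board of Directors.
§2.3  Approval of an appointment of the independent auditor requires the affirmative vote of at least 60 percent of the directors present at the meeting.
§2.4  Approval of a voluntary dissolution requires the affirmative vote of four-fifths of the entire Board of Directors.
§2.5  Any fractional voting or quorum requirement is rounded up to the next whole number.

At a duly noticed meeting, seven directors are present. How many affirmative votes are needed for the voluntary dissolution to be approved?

10

The voluntary dissolution requires four-fifths of the entire Board of Directors (12).
4/5 of 12 = 9.60, rounded up to 10.
(Only 7 can vote, so the voluntary dissolution cannot pass at this meeting, but the required vote is still 10.)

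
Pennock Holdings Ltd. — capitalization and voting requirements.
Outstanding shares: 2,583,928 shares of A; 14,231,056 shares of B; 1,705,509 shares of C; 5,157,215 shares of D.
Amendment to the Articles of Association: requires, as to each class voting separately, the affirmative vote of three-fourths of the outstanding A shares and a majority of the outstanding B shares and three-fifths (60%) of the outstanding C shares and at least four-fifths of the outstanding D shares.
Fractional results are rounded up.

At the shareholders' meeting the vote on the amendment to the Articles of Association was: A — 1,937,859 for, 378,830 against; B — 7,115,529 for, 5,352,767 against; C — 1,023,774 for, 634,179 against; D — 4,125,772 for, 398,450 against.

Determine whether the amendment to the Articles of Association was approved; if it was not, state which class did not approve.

Not approved — the A shares did not give the required vote.

A: 3/4 of 2583928 = 1937946; 1,937,946 required, 1,937,859 in favor — not approved.
B: a majority of 14231056 is 7115529; 7,115,529 required, 7,115,529 in favor — approved.
C: 3/5 of 1705509 = 1023305.40, rounded up to 1023306; 1,023,306 required, 1,023,774 in favor — approved.
D: 4/5 of 5157215 = 4125772; 4,125,772 required, 4,125,772 in favor — approved.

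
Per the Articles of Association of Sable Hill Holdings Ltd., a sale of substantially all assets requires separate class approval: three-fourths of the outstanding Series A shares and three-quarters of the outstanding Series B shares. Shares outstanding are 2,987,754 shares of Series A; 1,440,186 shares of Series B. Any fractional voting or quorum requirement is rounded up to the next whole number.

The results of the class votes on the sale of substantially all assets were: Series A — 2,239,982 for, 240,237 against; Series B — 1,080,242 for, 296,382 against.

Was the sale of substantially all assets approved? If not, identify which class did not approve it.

Series A: 3/4 of 2987754 = 2240815.50, rounded up to 2240816; 2,240,816 required, 2,239,982 in favor — not approved.
Series B: 3/4 of 1440186 = 1080139.50, rounded up to 1080140; 1,080,140 required, 1,080,242 in favor — approved.

Not approved — the Series A shares did not give the required vote.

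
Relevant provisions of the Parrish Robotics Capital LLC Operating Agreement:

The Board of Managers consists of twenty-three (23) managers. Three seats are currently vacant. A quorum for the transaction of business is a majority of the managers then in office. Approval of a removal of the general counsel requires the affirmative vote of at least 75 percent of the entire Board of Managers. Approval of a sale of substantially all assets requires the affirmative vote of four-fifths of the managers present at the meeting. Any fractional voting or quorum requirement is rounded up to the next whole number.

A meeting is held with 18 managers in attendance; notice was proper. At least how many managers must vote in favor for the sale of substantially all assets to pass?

The sale of substantially all assets requires four-fifths of the managers present (18).
4/5 of 18 = 14.40, rounded up to 15.

15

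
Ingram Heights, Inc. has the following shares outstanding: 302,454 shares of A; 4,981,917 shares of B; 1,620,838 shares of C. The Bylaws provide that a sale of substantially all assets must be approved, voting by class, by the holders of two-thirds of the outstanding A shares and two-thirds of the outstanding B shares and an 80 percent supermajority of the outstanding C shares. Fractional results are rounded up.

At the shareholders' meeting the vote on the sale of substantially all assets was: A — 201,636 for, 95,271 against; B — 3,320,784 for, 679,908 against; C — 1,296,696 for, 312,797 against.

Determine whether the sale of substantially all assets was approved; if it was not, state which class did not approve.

A: 2/3 of 302454 = 201636; 201,636 required, 201,636 in favor — approved.
B: 2/3 of 4981917 = 3321278; 3,321,278 required, 3,320,784 in favor — not approved.
C: 4/5 of 1620838 = 1296670.40, rounded up to 1296671; 1,296,671 required, 1,296,696 in favor — approved.

Not approved — the B shares did not give the required vote.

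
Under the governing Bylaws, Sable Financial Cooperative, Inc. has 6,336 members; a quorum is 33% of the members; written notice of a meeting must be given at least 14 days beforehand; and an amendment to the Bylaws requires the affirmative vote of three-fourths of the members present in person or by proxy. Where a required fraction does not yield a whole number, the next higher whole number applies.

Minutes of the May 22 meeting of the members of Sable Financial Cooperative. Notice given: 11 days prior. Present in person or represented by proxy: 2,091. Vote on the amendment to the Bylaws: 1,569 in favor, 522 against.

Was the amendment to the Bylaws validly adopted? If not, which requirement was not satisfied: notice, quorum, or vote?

Notice: 11 days given; 14 required. Not satisfied.
Quorum: 33% of 6,336 = 2,090.88, rounded up to 2,091; 2,091 present. Satisfied.
Vote: requires three-fourths of those present (2,091); 3/4 of 2091 = 1568.25, rounded up to 1569, so 1,569 needed; 1,569 in favor. Satisfied.

Invalid — notice requirement not satisfied.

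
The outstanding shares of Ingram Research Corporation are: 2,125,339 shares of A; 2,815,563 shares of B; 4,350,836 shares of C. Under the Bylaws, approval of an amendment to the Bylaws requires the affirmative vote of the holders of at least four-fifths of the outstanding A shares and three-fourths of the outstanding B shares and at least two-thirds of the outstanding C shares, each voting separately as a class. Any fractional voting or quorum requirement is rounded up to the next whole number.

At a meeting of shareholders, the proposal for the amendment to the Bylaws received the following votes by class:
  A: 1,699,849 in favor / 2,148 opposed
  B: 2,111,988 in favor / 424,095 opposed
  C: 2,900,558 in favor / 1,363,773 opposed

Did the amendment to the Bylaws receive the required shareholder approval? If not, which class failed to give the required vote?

A: 4/5 of 2125339 = 1700271.20, rounded up to 1700272; 1,700,272 required, 1,699,849 in favor — not approved.
B: 3/4 of 2815563 = 2111672.25, rounded up to 2111673; 2,111,673 required, 2,111,988 in favor — approved.
C: 2/3 of 4350836 = 2900557.33, rounded up to 2900558; 2,900,558 required, 2,900,558 in favor — approved.

Not approved — the A shares did not give the required vote.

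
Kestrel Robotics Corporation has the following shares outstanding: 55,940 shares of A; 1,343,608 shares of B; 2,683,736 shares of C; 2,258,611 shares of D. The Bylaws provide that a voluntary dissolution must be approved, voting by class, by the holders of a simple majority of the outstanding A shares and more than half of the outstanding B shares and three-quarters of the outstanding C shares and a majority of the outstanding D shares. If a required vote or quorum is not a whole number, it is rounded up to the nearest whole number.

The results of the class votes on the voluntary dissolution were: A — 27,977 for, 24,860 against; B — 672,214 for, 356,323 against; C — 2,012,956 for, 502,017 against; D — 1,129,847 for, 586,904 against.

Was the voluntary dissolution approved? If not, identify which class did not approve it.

Approved — every class gave the required vote.

A: a majority of 55940 is 27971; 27,971 required, 27,977 in favor — approved.
B: a majority of 1343608 is 671805; 671,805 required, 672,214 in favor — approved.
C: 3/4 of 2683736 = 2012802; 2,012,802 required, 2,012,956 in favor — approved.
D: a majority of 2258611 is 1129306; 1,129,306 required, 1,129,847 in favor — approved.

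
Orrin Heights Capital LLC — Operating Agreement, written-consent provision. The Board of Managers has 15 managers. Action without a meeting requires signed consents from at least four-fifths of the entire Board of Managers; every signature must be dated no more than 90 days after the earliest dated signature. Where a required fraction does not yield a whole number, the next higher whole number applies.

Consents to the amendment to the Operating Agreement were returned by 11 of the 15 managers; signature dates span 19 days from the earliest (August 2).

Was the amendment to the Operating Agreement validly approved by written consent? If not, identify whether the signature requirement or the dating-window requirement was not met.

Not effective — insufficient signatures.

Signatures required: at least four-fifths of 15 — 4/5 of 15 = 12, so 12 needed; 11 signed. Insufficient.
Dating window: the latest signature is 19 days after the earliest; the limit is 90 days. Within the window.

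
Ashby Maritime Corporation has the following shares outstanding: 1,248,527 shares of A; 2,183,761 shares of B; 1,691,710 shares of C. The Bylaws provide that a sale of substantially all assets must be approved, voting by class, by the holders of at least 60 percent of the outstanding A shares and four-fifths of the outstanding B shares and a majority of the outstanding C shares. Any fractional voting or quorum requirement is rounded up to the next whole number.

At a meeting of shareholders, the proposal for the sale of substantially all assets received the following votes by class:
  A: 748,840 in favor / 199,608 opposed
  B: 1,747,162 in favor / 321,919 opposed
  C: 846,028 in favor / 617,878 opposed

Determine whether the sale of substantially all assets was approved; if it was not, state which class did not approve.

A: 3/5 of 1248527 = 749116.20, rounded up to 749117; 749,117 required, 748,840 in favor — not approved.
B: 4/5 of 2183761 = 1747008.80, rounded up to 1747009; 1,747,009 required, 1,747,162 in favor — approved.
C: a majority of 1691710 is 845856; 845,856 required, 846,028 in favor — approved.

Not approved — the A shares did not give the required vote.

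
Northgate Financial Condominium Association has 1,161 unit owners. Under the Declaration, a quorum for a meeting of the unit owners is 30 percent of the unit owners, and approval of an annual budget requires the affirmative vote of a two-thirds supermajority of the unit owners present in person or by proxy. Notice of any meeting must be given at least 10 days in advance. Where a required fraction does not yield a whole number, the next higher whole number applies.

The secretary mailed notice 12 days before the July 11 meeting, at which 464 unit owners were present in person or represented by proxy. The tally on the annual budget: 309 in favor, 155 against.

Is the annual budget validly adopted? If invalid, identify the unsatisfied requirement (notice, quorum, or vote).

Invalid — vote requirement not satisfied.

Notice: 12 days given; 10 required. Satisfied.
Quorum: 30% of 1,161 = 348.30, rounded up to 349; 464 present. Satisfied.
Vote: requires two-thirds of those present (464); 2/3 of 464 = 309.33, rounded up to 310, so 310 needed; 309 in favor. Not satisfied.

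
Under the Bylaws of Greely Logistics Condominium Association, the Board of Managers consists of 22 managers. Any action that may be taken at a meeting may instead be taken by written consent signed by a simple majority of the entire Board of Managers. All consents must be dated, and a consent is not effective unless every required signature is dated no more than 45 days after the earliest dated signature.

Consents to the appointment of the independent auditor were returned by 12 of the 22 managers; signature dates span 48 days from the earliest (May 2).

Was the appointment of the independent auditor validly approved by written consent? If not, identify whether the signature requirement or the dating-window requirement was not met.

Not effective — dating-window requirement not satisfied.

Signatures required: a simple majority of 22 — a majority of 22 is 12, so 12 needed; 12 signed. Sufficient.
Dating window: the latest signature is 48 days after the earliest; the limit is 45 days. Outside the window.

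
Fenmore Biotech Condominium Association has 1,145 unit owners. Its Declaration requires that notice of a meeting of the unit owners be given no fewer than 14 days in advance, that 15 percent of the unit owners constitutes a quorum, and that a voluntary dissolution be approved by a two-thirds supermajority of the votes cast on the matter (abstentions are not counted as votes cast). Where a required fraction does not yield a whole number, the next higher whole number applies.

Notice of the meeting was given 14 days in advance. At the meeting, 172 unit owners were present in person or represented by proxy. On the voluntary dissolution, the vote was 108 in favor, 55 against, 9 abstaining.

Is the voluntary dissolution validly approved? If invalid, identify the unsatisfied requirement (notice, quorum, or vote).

Notice: 14 days given; 14 required. Satisfied.
Quorum: 15% of 1,145 = 171.75, rounded up to 172; 172 present. Satisfied.
Vote: requires two-thirds of the votes cast (172 − 9 abstaining = 163); 2/3 of 163 = 108.67, rounded up to 109, so 109 needed; 108 in favor. Not satisfied.

Invalid — vote requirement not satisfied.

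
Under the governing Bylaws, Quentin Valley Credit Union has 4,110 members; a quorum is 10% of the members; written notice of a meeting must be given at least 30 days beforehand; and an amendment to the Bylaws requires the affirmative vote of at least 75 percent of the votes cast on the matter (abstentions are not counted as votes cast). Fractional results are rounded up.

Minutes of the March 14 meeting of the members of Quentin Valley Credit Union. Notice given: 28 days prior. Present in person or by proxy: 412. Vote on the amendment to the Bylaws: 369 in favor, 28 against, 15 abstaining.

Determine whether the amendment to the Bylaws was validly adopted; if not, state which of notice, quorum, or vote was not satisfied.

Invalid — notice requirement not satisfied.

Notice: 28 days given; 30 required. Not satisfied.
Quorum: 10% of 4,110 = 411; 412 present. Satisfied.
Vote: requires three-fourths of the votes cast (412 − 15 abstaining = 397); 3/4 of 397 = 297.75, rounded up to 298, so 298 needed; 369 in favor. Satisfied.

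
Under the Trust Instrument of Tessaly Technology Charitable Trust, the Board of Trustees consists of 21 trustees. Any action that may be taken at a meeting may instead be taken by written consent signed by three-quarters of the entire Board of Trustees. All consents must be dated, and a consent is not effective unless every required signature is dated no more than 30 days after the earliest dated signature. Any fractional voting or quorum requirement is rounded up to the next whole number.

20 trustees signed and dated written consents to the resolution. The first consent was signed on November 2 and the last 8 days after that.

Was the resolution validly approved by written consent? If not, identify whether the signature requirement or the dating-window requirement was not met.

Effective — both the signature and dating-window requirements are satisfied.

Signatures required: three-quarters of 21 — 3/4 of 21 = 15.75, rounded up to 16, so 16 needed; 20 signed. Sufficient.
Dating window: the latest signature is 8 days after the earliest; the limit is 30 days. Within the window.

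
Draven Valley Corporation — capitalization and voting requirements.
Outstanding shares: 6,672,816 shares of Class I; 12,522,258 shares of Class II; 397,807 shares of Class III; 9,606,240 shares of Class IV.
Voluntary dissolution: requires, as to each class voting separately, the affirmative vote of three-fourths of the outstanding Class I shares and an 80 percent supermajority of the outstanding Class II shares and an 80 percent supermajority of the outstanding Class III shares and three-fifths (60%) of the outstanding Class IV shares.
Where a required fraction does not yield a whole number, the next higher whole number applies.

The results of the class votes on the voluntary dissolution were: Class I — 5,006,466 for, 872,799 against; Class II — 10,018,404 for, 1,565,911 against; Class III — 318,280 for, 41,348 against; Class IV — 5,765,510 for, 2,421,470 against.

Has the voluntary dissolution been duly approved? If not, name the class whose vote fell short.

Class I: 3/4 of 6672816 = 5004612; 5,004,612 required, 5,006,466 in favor — approved.
Class II: 4/5 of 12522258 = 10017806.40, rounded up to 10017807; 10,017,807 required, 10,018,404 in favor — approved.
Class III: 4/5 of 397807 = 318245.60, rounded up to 318246; 318,246 required, 318,280 in favor — approved.
Class IV: 3/5 of 9606240 = 5763744; 5,763,744 required, 5,765,510 in favor — approved.

Approved — every class gave the required vote.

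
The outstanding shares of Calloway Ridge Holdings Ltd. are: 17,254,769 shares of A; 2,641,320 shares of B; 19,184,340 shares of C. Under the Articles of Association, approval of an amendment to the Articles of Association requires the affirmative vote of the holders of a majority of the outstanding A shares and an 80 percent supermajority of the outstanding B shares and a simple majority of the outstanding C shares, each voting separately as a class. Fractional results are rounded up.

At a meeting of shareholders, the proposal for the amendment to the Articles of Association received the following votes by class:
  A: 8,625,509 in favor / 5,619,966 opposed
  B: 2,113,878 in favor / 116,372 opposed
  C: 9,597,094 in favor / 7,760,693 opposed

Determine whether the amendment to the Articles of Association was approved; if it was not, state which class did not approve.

A: a majority of 17254769 is 8627385; 8,627,385 required, 8,625,509 in favor — not approved.
B: 4/5 of 2641320 = 2113056; 2,113,056 required, 2,113,878 in favor — approved.
C: a majority of 19184340 is 9592171; 9,592,171 required, 9,597,094 in favor — approved.

Not approved — the A shares did not give the required vote.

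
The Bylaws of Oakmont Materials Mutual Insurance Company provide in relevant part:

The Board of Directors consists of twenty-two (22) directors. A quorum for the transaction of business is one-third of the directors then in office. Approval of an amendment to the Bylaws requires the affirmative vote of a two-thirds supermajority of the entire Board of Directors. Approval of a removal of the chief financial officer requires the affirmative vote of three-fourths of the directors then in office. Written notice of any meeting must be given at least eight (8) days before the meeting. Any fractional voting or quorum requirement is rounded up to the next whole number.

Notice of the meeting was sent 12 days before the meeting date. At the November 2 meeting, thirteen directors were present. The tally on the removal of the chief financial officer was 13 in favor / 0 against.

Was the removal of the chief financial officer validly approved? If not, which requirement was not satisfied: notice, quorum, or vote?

Notice: 12 days given; 8 required (12 ≥ 8). Satisfied.
Quorum: 13 present; quorum is 8. Satisfied.
Vote: the removal of the chief financial officer requires three-fourths of the directors then in office (22). 3/4 of 22 = 16.50, rounded up to 17, so 17 affirmative votes are needed; 13 voted in favor. Not satisfied.

Invalid — vote requirement not satisfied.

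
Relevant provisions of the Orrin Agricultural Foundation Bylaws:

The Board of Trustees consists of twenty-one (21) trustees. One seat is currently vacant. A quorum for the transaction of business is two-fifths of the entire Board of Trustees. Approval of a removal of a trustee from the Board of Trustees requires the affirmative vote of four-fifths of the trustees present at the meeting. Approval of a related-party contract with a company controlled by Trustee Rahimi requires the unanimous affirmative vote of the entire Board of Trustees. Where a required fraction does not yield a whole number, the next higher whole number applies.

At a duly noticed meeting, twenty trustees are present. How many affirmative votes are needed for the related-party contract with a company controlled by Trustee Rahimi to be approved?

21

The related-party contract with a company controlled by Trustee Rahimi requires the unanimous vote of the entire Board of Trustees (21).
Unanimous means all 21.
(Only 20 can vote, so the related-party contract with a company controlled by Trustee Rahimi cannot pass at this meeting, but the required vote is still 21.)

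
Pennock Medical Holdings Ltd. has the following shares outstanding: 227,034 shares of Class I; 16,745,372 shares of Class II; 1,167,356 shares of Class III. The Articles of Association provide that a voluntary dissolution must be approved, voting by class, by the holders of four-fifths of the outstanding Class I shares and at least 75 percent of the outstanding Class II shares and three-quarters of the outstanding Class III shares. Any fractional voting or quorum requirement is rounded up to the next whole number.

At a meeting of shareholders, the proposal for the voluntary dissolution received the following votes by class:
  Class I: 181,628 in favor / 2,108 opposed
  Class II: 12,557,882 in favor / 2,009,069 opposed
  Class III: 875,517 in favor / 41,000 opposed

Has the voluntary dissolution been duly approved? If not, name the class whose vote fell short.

Class I: 4/5 of 227034 = 181627.20, rounded up to 181628; 181,628 required, 181,628 in favor — approved.
Class II: 3/4 of 16745372 = 12559029; 12,559,029 required, 12,557,882 in favor — not approved.
Class III: 3/4 of 1167356 = 875517; 875,517 required, 875,517 in favor — approved.

Not approved — the Class II shares did not give the required vote.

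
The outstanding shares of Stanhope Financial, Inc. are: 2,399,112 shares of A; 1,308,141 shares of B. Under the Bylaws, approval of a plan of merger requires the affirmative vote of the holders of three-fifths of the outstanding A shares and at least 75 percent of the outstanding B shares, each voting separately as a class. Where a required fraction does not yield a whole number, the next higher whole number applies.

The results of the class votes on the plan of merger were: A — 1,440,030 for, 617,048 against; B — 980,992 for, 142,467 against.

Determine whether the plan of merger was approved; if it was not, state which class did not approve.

A: 3/5 of 2399112 = 1439467.20, rounded up to 1439468; 1,439,468 required, 1,440,030 in favor — approved.
B: 3/4 of 1308141 = 981105.75, rounded up to 981106; 981,106 required, 980,992 in favor — not approved.

Not approved — the B shares did not give the required vote.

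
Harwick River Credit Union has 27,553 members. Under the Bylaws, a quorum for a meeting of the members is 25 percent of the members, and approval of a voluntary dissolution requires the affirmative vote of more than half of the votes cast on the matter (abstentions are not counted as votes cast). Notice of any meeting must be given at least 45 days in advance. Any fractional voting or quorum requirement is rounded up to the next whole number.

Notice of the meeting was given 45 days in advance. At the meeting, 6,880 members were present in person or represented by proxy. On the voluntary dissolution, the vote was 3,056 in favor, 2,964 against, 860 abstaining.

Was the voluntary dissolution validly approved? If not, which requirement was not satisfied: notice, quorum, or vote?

Invalid — quorum requirement not satisfied.

Notice: 45 days given; 45 required. Satisfied.
Quorum: 25% of 27,553 = 6,888.25, rounded up to 6,889; 6,880 present. Not satisfied.
Vote: requires a majority of the votes cast (6,880 − 860 abstaining = 6,020); a majority of 6020 is 3011, so 3,011 needed; 3,056 in favor. Satisfied.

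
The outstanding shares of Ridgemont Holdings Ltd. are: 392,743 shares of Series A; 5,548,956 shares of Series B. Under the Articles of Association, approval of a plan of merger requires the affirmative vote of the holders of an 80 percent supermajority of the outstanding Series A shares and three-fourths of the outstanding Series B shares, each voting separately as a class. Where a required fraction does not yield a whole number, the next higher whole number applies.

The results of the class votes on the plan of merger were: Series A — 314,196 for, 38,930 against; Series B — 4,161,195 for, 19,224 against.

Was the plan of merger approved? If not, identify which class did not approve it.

Not approved — the Series B shares did not give the required vote.

Series A: 4/5 of 392743 = 314194.40, rounded up to 314195; 314,195 required, 314,196 in favor — approved.
Series B: 3/4 of 5548956 = 4161717; 4,161,717 required, 4,161,195 in favor — not approved.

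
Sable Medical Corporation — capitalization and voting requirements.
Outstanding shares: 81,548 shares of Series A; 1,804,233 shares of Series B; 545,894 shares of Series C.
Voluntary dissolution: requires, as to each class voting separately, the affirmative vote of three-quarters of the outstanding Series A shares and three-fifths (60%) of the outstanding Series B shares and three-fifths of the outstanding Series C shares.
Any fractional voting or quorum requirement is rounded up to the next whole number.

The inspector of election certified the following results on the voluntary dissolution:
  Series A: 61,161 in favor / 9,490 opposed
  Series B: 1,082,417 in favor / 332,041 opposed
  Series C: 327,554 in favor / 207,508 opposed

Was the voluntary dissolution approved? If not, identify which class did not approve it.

Series A: 3/4 of 81548 = 61161; 61,161 required, 61,161 in favor — approved.
Series B: 3/5 of 1804233 = 1082539.80, rounded up to 1082540; 1,082,540 required, 1,082,417 in favor — not approved.
Series C: 3/5 of 545894 = 327536.40, rounded up to 327537; 327,537 required, 327,554 in favor — approved.

Not approved — the Series B shares did not give the required vote.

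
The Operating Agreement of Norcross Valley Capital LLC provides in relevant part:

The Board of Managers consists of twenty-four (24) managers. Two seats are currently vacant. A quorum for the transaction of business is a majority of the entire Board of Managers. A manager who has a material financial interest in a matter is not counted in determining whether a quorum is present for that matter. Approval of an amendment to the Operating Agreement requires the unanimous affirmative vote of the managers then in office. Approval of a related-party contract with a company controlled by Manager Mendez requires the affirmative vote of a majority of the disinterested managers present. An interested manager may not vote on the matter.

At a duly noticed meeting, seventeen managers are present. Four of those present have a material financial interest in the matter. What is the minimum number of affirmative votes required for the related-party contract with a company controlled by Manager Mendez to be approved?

The related-party contract with a company controlled by Manager Mendez requires a majority of the disinterested managers present (17 − 4 = 13).
A majority of 13 is 7.

7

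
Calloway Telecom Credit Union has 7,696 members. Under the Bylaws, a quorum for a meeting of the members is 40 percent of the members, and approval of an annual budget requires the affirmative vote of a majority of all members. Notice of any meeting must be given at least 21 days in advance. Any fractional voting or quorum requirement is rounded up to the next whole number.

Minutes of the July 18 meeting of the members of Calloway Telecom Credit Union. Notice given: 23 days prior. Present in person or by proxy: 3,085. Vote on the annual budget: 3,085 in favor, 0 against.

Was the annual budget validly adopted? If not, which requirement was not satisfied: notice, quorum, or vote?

Notice: 23 days given; 21 required. Satisfied.
Quorum: 40% of 7,696 = 3,078.40, rounded up to 3,079; 3,085 present. Satisfied.
Vote: requires a majority of all members (7,696); a majority of 7696 is 3849, so 3,849 needed; 3,085 in favor. Not satisfied.

Invalid — vote requirement not satisfied.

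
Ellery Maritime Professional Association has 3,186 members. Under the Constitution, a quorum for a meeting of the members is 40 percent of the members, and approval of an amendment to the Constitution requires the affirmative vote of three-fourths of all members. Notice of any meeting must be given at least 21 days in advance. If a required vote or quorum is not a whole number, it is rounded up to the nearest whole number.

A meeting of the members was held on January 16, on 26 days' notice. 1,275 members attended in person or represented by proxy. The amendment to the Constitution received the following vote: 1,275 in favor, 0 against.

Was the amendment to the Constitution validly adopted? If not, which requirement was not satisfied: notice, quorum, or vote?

Invalid — vote requirement not satisfied.

Notice: 26 days given; 21 required. Satisfied.
Quorum: 40% of 3,186 = 1,274.40, rounded up to 1,275; 1,275 present. Satisfied.
Vote: requires three-fourths of all members (3,186); 3/4 of 3186 = 2389.50, rounded up to 2390, so 2,390 needed; 1,275 in favor. Not satisfied.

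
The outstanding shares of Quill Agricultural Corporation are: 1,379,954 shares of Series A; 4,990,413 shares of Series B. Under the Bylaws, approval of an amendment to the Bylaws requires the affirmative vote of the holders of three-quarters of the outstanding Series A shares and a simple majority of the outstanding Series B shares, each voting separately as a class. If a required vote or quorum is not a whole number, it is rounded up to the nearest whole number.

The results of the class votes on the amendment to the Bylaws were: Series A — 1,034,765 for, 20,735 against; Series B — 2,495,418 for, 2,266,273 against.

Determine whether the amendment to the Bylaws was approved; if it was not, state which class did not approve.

Series A: 3/4 of 1379954 = 1034965.50, rounded up to 1034966; 1,034,966 required, 1,034,765 in favor — not approved.
Series B: a majority of 4990413 is 2495207; 2,495,207 required, 2,495,418 in favor — approved.

Not approved — the Series A shares did not give the required vote.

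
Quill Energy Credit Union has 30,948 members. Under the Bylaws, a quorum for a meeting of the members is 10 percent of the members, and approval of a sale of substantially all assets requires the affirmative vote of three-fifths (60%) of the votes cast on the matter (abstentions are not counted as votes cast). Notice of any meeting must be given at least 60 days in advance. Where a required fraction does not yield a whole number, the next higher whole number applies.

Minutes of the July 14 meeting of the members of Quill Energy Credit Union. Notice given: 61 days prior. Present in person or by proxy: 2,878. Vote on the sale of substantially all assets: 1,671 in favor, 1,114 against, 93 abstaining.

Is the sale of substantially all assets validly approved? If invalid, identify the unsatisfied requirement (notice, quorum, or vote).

Notice: 61 days given; 60 required. Satisfied.
Quorum: 10% of 30,948 = 3,094.80, rounded up to 3,095; 2,878 present. Not satisfied.
Vote: requires three-fifths of the votes cast (2,878 − 93 abstaining = 2,785); 3/5 of 2785 = 1671, so 1,671 needed; 1,671 in favor. Satisfied.

Invalid — quorum requirement not satisfied.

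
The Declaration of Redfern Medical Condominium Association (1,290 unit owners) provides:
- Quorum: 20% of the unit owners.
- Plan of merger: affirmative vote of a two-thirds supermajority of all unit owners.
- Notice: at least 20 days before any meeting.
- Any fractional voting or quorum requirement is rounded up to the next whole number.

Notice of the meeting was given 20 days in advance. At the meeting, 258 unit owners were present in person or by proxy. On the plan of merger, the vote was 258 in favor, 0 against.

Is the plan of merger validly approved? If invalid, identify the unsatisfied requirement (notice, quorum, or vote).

Notice: 20 days given; 20 required. Satisfied.
Quorum: 20% of 1,290 = 258; 258 present. Satisfied.
Vote: requires two-thirds of all unit owners (1,290); 2/3 of 1290 = 860, so 860 needed; 258 in favor. Not satisfied.

Invalid — vote requirement not satisfied.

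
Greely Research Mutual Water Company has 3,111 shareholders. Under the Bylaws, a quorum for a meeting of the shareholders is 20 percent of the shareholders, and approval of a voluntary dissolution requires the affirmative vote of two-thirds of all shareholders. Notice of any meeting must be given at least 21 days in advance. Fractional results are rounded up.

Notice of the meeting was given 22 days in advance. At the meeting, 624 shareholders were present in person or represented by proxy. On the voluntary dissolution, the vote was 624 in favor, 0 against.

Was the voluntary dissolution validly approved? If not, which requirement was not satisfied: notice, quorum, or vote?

Invalid — vote requirement not satisfied.

Notice: 22 days given; 21 required. Satisfied.
Quorum: 20% of 3,111 = 622.20, rounded up to 623; 624 present. Satisfied.
Vote: requires two-thirds of all shareholders (3,111); 2/3 of 3111 = 2074, so 2,074 needed; 624 in favor. Not satisfied.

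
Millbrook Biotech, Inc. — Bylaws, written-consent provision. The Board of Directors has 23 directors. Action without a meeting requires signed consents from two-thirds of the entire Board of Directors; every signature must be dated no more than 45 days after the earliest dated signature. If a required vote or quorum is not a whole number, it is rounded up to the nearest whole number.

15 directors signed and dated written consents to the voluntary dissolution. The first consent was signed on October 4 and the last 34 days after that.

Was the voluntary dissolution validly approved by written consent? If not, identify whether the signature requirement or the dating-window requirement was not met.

Not effective — insufficient signatures.

Signatures required: two-thirds of 23 — 2/3 of 23 = 15.33, rounded up to 16, so 16 needed; 15 signed. Insufficient.
Dating window: the latest signature is 34 days after the earliest; the limit is 45 days. Within the window.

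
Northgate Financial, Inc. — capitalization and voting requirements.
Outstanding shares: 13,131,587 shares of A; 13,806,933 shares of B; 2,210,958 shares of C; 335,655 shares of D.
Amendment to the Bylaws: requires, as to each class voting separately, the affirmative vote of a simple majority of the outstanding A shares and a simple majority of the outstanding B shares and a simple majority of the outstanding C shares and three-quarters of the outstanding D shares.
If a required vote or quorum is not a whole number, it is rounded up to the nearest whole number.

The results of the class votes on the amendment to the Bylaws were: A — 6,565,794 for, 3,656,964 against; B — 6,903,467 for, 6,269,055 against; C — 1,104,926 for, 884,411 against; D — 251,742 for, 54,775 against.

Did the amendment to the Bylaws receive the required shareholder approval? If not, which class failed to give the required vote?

Not approved — the C shares did not give the required vote.

A: a majority of 13131587 is 6565794; 6,565,794 required, 6,565,794 in favor — approved.
B: a majority of 13806933 is 6903467; 6,903,467 required, 6,903,467 in favor — approved.
C: a majority of 2210958 is 1105480; 1,105,480 required, 1,104,926 in favor — not approved.
D: 3/4 of 335655 = 251741.25, rounded up to 251742; 251,742 required, 251,742 in favor — approved.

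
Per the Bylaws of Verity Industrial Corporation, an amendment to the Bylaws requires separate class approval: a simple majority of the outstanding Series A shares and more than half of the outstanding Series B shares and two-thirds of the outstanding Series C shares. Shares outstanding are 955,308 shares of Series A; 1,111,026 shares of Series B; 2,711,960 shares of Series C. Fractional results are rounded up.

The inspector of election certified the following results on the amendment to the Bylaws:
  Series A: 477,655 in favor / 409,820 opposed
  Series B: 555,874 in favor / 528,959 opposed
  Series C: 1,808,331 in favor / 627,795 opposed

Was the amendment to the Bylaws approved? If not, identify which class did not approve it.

Approved — every class gave the required vote.

Series A: a majority of 955308 is 477655; 477,655 required, 477,655 in favor — approved.
Series B: a majority of 1111026 is 555514; 555,514 required, 555,874 in favor — approved.
Series C: 2/3 of 2711960 = 1807973.33, rounded up to 1807974; 1,807,974 required, 1,808,331 in favor — approved.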